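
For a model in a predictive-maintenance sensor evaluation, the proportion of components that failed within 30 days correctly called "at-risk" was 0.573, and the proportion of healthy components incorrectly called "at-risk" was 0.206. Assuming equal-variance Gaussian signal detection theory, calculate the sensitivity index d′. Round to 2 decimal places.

d′ = 1.00

Φ⁻¹(H) = 0.184
Φ⁻¹(FA) = -0.820
d' = z(H) − z(FA) = 0.184 − (-0.820) = 1.004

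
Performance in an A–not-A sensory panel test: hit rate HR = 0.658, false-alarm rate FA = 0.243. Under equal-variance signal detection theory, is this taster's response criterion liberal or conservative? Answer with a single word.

z(H) = 0.407, z(FA) = -0.697
c = −½·(z(H) + z(FA)) = 0.145
c > 0 → conservative criterion (biased toward responding “no”).

conservative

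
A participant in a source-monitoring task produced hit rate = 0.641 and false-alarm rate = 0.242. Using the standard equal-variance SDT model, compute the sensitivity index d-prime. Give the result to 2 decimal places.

d-prime = 1.06

Φ⁻¹(0.641) = 0.361, Φ⁻¹(0.242) = -0.700
d' = z(H) − z(FA) = 0.361 − (-0.700) = 1.061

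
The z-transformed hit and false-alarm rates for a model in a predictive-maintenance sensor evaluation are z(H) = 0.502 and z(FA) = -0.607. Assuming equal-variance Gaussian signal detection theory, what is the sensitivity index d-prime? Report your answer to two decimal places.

d' = z(H) − z(FA) = 0.502 − (-0.607) = 1.109

d-prime = 1.11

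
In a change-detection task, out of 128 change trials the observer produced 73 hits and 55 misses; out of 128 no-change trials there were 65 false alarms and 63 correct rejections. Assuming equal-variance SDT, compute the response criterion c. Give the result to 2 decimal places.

c = -0.10

H = 73/128 = 0.5703
FA = 65/128 = 0.5078
z(0.5703) = 0.1771, z(0.5078) = 0.0196
c = −½·[z(H) + z(FA)] = −0.5 × (0.1771 + 0.0196) = -0.09835
c < 0: the observer has a liberal response bias.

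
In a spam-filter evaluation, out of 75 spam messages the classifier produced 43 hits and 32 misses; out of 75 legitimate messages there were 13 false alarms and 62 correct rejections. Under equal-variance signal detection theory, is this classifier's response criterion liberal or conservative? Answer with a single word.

conservative

z(H) = 0.185, z(FA) = -0.941
c = −½·(z(H) + z(FA)) = 0.378
c > 0 → conservative criterion (biased toward responding “no”).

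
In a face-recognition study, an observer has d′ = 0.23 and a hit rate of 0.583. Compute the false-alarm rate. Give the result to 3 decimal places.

z(hit rate) = z(0.583) = 0.2096
z(FA) = z(H) − d' = 0.2096 − 0.23 = -0.0204
false-alarm rate = Φ(-0.0204) = 0.4919

false-alarm rate = 0.492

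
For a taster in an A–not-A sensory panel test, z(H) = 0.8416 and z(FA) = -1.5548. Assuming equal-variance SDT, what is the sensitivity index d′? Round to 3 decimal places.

d′ = 2.396

d' = z(H) − z(FA) = 0.8416 − (-1.5548) = 2.3964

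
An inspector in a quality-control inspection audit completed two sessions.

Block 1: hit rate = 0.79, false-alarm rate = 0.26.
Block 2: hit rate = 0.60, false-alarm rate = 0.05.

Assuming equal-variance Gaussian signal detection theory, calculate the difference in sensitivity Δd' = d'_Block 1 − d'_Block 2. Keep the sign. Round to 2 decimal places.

Block 1: z(0.79) = 0.806, z(0.26) = -0.643, d' = 1.449
Block 2: z(0.60) = 0.253, z(0.05) = -1.645, d' = 1.898
Δd' = d'_Block 1 − d'_Block 2 = 1.449 − 1.898 = -0.449
Block 2 has the higher sensitivity.

Δd' = -0.45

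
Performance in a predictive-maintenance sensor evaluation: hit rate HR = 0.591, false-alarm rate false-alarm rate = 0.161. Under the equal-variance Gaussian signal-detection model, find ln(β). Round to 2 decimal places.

Φ⁻¹(H) = Φ⁻¹(0.591) = 0.230
Φ⁻¹(FA) = Φ⁻¹(0.161) = -0.990
ln β = −½·[z(H)² − z(FA)²] = −0.5 × (0.053 − 0.980) = 0.4635

ln β = 0.46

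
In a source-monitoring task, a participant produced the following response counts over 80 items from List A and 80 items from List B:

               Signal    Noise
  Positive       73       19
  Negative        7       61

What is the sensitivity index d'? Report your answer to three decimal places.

H = 73/80 = 0.9125
FA = 19/80 = 0.2375
z(H) = z(0.9125) = 1.3563
z(FA) = z(0.2375) = -0.7144
d' = z(H) − z(FA) = 1.3563 − (-0.7144) = 2.0707

d' = 2.071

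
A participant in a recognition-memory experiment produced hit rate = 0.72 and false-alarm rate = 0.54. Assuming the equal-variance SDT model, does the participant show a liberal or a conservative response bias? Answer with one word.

liberal

z(H) = 0.583, z(FA) = 0.100
c = −½·(z(H) + z(FA)) = -0.3415
c < 0 → liberal criterion (biased toward responding “yes”).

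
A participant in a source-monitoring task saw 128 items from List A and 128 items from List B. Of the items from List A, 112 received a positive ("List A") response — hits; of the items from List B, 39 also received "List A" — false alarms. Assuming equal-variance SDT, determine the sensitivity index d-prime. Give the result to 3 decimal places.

d-prime = 1.661

H = 112/128 = 0.8750
FA = 39/128 = 0.3047
Φ⁻¹(H) = 1.1503
Φ⁻¹(FA) = -0.5109
d' = z(H) − z(FA) = 1.1503 − (-0.5109) = 1.6612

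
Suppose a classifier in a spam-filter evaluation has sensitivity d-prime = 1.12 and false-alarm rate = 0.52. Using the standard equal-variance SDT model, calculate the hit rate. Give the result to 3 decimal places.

hit rate = 0.879

z(false-alarm rate) = z(0.52) = 0.0502
z(H) = z(FA) + d' = 0.0502 + 1.12 = 1.1702
hit rate = Φ(1.1702) = 0.8790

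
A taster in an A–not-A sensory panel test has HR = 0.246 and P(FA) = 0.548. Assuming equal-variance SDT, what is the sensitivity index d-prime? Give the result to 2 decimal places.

d-prime = -0.81

z(0.246) = -0.6871, z(0.548) = 0.1206
d' = z(H) − z(FA) = -0.6871 − 0.1206 = -0.8077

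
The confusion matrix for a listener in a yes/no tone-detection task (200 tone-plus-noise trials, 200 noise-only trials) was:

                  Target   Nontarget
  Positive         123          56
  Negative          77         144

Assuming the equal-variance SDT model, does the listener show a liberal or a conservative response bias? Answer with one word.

conservative

z(H) = 0.292, z(FA) = -0.583
c = −½·(z(H) + z(FA)) = 0.1455
c > 0 → conservative criterion (biased toward responding “no”).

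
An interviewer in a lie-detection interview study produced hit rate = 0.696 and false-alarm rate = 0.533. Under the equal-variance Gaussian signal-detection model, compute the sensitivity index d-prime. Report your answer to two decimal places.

d-prime = 0.43

z(H) = z(0.696) = 0.513
z(FA) = z(0.533) = 0.083
d' = z(H) − z(FA) = 0.513 − 0.083 = 0.430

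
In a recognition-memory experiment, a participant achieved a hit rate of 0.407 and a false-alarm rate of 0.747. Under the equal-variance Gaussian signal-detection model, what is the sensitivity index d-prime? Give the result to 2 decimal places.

d-prime = -0.90

z(H) = -0.235
z(FA) = 0.665
d' = z(H) − z(FA) = -0.235 − 0.665 = -0.900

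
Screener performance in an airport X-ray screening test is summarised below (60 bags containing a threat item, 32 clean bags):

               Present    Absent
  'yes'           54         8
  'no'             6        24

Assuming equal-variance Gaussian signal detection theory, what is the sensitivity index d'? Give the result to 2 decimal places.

H = 54/60 = 0.9000
FA = 8/32 = 0.2500
z(H) = z(0.9000) = 1.2816
z(FA) = z(0.2500) = -0.6745
d' = z(H) − z(FA) = 1.2816 − (-0.6745) = 1.9561

d' = 1.96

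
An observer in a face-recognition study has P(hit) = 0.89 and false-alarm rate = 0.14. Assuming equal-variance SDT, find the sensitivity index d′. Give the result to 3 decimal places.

Φ⁻¹(0.89) = 1.2265, Φ⁻¹(0.14) = -1.0803
d' = z(H) − z(FA) = 1.2265 − (-1.0803) = 2.3068

d′ = 2.307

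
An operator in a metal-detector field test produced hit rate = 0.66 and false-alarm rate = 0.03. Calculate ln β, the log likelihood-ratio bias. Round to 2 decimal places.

z(H) = z(0.66) = 0.412
z(FA) = z(0.03) = -1.881
ln β = −½·[z(H)² − z(FA)²] = −0.5 × (0.170 − 3.538) = 1.684

ln β = 1.68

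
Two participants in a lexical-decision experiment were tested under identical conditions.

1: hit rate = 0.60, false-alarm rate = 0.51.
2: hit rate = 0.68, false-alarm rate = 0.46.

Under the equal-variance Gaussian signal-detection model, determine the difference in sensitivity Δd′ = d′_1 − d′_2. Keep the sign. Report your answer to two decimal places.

Δd′ = -0.34

1: z(0.60) = 0.253, z(0.51) = 0.025, d' = 0.228
2: z(0.68) = 0.468, z(0.46) = -0.100, d' = 0.568
Δd' = d'_1 − d'_2 = 0.228 − 0.568 = -0.340
2 has the higher sensitivity.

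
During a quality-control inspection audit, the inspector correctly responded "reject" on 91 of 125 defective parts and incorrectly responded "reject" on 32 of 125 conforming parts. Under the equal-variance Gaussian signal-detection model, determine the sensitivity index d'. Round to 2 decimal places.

d' = 1.26

H = 91/125 = 0.7280
FA = 32/125 = 0.2560
Φ⁻¹(H) = Φ⁻¹(0.7280) = 0.607
Φ⁻¹(FA) = Φ⁻¹(0.2560) = -0.656
d' = z(H) − z(FA) = 0.607 − (-0.656) = 1.263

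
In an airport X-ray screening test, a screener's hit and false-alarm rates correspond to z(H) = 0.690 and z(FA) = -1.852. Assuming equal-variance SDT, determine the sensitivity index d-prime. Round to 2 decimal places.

d' = z(H) − z(FA) = 0.690 − (-1.852) = 2.542

d-prime = 2.54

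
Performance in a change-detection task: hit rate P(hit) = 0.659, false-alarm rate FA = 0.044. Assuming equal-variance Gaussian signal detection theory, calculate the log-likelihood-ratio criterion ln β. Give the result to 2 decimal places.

ln β = 1.37

z(H) = z(0.659) = 0.410
z(FA) = z(0.044) = -1.706
ln β = −½·[z(H)² − z(FA)²] = −0.5 × (0.168 − 2.910) = 1.371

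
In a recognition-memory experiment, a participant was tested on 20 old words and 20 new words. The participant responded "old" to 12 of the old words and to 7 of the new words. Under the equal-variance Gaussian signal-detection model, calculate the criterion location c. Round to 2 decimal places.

H = 12/20 = 0.6000
FA = 7/20 = 0.3500
z(0.6000) = 0.253, z(0.3500) = -0.385
c = −½·[z(H) + z(FA)] = −0.5 × (0.253 + (-0.385)) = 0.066

c = 0.07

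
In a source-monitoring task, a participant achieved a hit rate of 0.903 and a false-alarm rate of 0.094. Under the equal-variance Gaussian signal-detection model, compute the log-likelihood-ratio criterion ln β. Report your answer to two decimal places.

Φ⁻¹(H) = Φ⁻¹(0.903) = 1.299
Φ⁻¹(FA) = Φ⁻¹(0.094) = -1.317
ln β = −½·[z(H)² − z(FA)²] = −0.5 × (1.687 − 1.734) = 0.0235

ln β = 0.02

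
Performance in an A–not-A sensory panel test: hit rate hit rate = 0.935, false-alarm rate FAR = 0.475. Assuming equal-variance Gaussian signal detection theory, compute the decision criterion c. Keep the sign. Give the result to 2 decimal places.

Φ⁻¹(0.935) = 1.514, Φ⁻¹(0.475) = -0.063
c = −½·[z(H) + z(FA)] = −0.5 × (1.514 + (-0.063)) = -0.7255

c = -0.73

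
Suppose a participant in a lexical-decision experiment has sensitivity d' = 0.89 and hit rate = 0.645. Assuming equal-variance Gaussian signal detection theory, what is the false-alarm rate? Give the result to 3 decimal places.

false-alarm rate = 0.302

z(hit rate) = z(0.645) = 0.3719
z(FA) = z(H) − d' = 0.3719 − 0.89 = -0.5181
false-alarm rate = Φ(-0.5181) = 0.3022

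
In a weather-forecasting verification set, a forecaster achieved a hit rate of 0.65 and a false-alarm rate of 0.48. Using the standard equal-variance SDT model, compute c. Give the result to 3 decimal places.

c = -0.168

Φ⁻¹(0.65) = 0.3853, Φ⁻¹(0.48) = -0.0502
c = −½·[z(H) + z(FA)] = −0.5 × (0.3853 + (-0.0502)) = -0.16755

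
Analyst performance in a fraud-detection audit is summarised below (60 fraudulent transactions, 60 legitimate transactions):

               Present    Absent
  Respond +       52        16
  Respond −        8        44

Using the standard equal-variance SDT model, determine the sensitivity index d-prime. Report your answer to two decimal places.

H = 52/60 = 0.8667
FA = 16/60 = 0.2667
z(H) = z(0.8667) = 1.1109
z(FA) = z(0.2667) = -0.6228
d' = z(H) − z(FA) = 1.1109 − (-0.6228) = 1.7337

d-prime = 1.73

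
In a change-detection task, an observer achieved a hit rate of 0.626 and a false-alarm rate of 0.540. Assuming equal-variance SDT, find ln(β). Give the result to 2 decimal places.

ln β = -0.05

z(H) = z(0.626) = 0.321
z(FA) = z(0.540) = 0.100
ln β = −½·[z(H)² − z(FA)²] = −0.5 × (0.103 − 0.010) = -0.0465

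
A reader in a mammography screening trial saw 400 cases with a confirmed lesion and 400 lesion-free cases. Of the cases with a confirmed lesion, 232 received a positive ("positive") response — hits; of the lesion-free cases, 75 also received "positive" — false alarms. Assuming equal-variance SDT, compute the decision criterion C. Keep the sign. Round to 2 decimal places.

C = 0.34

H = 232/400 = 0.5800
FA = 75/400 = 0.1875
z(0.5800) = 0.202, z(0.1875) = -0.887
c = −½·[z(H) + z(FA)] = −0.5 × (0.202 + (-0.887)) = 0.3425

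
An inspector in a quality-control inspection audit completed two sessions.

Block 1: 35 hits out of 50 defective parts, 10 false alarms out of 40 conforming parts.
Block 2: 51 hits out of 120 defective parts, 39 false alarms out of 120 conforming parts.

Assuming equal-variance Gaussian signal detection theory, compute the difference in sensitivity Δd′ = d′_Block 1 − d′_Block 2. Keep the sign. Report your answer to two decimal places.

Δd′ = 0.93

Block 1: z(0.7000) = 0.524, z(0.2500) = -0.674, d' = 1.198
Block 2: z(0.4250) = -0.189, z(0.3250) = -0.454, d' = 0.265
Δd' = d'_Block 1 − d'_Block 2 = 1.198 − 0.265 = 0.933
Block 1 has the higher sensitivity.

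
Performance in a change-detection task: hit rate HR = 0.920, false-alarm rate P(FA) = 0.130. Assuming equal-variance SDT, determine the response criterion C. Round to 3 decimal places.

C = -0.139

z(H) = 1.4051
z(FA) = -1.1264
c = −½·[z(H) + z(FA)] = −0.5 × (1.4051 + (-1.1264)) = -0.13935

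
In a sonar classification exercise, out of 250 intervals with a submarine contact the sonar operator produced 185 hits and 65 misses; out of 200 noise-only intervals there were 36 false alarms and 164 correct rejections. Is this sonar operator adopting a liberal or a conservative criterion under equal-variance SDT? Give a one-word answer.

conservative

z(H) = 0.643, z(FA) = -0.915
c = −½·(z(H) + z(FA)) = 0.136
c > 0 → conservative criterion (biased toward responding “no”).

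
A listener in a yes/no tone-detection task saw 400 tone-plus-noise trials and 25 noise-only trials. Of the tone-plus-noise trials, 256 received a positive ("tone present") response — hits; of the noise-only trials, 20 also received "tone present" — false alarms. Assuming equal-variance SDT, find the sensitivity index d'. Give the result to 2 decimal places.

H = 256/400 = 0.6400
FA = 20/25 = 0.8000
z(H) = z(0.6400) = 0.3585
z(FA) = z(0.8000) = 0.8416
d' = z(H) − z(FA) = 0.3585 − 0.8416 = -0.4831

d' = -0.48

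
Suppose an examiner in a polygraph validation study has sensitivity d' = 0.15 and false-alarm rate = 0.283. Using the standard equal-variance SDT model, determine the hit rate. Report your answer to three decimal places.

hit rate = 0.336

z(false-alarm rate) = z(0.283) = -0.5740
z(H) = z(FA) + d' = -0.5740 + 0.15 = -0.4240
hit rate = Φ(-0.4240) = 0.3358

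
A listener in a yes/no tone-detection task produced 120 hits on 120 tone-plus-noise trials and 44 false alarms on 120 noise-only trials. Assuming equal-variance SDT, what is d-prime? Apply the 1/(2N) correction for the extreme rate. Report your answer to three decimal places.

d-prime = 2.979

The hit rate is 120/120 = 1, so apply the 1/(2N) correction: H → 1 − 1/(2·120) = 0.99583.
z(H) = z(0.99583) = 2.6380
z(FA) = z(0.36667) = -0.3407
d' = 2.6380 − (-0.3407) = 2.9787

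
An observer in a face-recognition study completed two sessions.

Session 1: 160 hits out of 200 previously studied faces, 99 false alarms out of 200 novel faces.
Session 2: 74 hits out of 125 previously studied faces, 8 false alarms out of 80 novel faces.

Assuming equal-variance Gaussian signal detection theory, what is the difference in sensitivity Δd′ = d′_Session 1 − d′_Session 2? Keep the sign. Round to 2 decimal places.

Session 1: z(0.8000) = 0.842, z(0.4950) = -0.013, d' = 0.855
Session 2: z(0.5920) = 0.233, z(0.1000) = -1.282, d' = 1.515
Δd' = d'_Session 1 − d'_Session 2 = 0.855 − 1.515 = -0.660
Session 2 has the higher sensitivity.

Δd′ = -0.66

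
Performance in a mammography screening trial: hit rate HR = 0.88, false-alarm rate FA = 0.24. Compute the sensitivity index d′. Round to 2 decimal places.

Φ⁻¹(H) = 1.1750
Φ⁻¹(FA) = -0.7063
d' = z(H) − z(FA) = 1.1750 − (-0.7063) = 1.8813

d′ = 1.88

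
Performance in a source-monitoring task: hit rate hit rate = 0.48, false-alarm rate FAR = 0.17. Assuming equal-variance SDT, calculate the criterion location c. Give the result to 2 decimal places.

c = 0.50

z(0.48) = -0.050, z(0.17) = -0.954
c = −½·[z(H) + z(FA)] = −0.5 × (-0.050 + (-0.954)) = 0.502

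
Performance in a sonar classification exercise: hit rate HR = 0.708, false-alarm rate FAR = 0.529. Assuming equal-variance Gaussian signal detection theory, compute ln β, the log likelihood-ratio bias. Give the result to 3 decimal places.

Φ⁻¹(H) = 0.5476
Φ⁻¹(FA) = 0.0728
ln β = −½·[z(H)² − z(FA)²] = −0.5 × (0.2999 − 0.0053) = -0.1473

ln β = -0.147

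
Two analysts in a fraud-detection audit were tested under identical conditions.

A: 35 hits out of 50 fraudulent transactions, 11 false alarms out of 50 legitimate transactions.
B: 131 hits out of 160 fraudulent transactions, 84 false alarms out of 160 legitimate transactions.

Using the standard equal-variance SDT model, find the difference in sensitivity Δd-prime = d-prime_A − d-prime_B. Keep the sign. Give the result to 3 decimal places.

Δd-prime = 0.449

A: z(0.7000) = 0.5244, z(0.2200) = -0.7722, d' = 1.2966
B: z(0.8187) = 0.9104, z(0.5250) = 0.0627, d' = 0.8477
Δd' = d'_A − d'_B = 1.2966 − 0.8477 = 0.4489
A has the higher sensitivity.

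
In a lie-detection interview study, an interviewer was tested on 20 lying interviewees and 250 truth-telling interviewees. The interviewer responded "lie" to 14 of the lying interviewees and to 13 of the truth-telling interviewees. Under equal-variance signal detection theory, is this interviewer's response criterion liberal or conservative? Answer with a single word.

z(H) = 0.524, z(FA) = -1.626
c = −½·(z(H) + z(FA)) = 0.551
c > 0 → conservative criterion (biased toward responding “no”).

conservative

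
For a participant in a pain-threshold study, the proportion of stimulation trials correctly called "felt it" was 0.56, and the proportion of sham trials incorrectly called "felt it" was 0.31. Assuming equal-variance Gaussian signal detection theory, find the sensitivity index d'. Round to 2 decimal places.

Φ⁻¹(H) = 0.151
Φ⁻¹(FA) = -0.496
d' = z(H) − z(FA) = 0.151 − (-0.496) = 0.647

d' = 0.65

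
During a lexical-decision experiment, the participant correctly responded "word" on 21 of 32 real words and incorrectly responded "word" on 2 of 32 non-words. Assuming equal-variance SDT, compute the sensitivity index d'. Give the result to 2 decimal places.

H = 21/32 = 0.6562
FA = 2/32 = 0.0625
z(H) = 0.402
z(FA) = -1.534
d' = z(H) − z(FA) = 0.402 − (-1.534) = 1.936

d' = 1.94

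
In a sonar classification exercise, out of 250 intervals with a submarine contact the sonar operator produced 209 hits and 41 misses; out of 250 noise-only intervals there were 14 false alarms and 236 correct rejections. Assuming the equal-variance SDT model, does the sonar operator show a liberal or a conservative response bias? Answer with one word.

z(H) = 0.978, z(FA) = -1.589
c = −½·(z(H) + z(FA)) = 0.3055
c > 0 → conservative criterion (biased toward responding “no”).

conservative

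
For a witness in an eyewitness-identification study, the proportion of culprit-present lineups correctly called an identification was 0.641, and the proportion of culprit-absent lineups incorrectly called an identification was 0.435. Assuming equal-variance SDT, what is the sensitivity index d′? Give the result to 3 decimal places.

d′ = 0.525

Φ⁻¹(H) = 0.3611
Φ⁻¹(FA) = -0.1637
d' = z(H) − z(FA) = 0.3611 − (-0.1637) = 0.5248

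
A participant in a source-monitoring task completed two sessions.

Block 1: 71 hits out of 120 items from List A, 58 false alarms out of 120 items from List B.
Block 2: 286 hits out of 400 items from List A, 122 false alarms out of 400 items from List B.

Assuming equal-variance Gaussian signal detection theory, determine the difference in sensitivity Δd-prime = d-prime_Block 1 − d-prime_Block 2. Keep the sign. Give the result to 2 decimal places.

Block 1: z(0.5917) = 0.232, z(0.4833) = -0.042, d' = 0.274
Block 2: z(0.7150) = 0.568, z(0.3050) = -0.510, d' = 1.078
Δd' = d'_Block 1 − d'_Block 2 = 0.274 − 1.078 = -0.804
Block 2 has the higher sensitivity.

Δd-prime = -0.80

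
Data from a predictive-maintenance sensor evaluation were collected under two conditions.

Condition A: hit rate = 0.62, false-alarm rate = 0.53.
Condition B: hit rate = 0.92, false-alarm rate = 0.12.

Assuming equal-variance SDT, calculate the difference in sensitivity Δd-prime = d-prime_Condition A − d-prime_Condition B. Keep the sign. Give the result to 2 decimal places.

Δd-prime = -2.35

Condition A: z(0.62) = 0.305, z(0.53) = 0.075, d' = 0.230
Condition B: z(0.92) = 1.405, z(0.12) = -1.175, d' = 2.580
Δd' = d'_Condition A − d'_Condition B = 0.230 − 2.580 = -2.350
Condition B has the higher sensitivity.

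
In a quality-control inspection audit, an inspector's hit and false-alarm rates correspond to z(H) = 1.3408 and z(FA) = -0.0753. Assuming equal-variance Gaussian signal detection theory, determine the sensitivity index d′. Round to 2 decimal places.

d′ = 1.42

d' = z(H) − z(FA) = 1.3408 − (-0.0753) = 1.4161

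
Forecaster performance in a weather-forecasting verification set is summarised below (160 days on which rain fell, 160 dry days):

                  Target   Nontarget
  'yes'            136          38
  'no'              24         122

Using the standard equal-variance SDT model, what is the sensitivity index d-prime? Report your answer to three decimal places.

d-prime = 1.751

H = 136/160 = 0.8500
FA = 38/160 = 0.2375
z(H) = 1.0364
z(FA) = -0.7144
d' = z(H) − z(FA) = 1.0364 − (-0.7144) = 1.7508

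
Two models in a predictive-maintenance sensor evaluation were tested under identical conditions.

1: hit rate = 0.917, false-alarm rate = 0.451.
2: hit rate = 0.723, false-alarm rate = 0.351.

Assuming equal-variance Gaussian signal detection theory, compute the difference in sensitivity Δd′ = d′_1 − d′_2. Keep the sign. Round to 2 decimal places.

1: z(0.917) = 1.385, z(0.451) = -0.123, d' = 1.508
2: z(0.723) = 0.592, z(0.351) = -0.383, d' = 0.975
Δd' = d'_1 − d'_2 = 1.508 − 0.975 = 0.533
1 has the higher sensitivity.

Δd′ = 0.53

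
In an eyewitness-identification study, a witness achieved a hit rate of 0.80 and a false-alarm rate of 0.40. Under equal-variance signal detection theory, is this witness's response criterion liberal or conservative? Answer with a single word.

liberal

z(H) = 0.842, z(FA) = -0.253
c = −½·(z(H) + z(FA)) = -0.2945
c < 0 → liberal criterion (biased toward responding “yes”).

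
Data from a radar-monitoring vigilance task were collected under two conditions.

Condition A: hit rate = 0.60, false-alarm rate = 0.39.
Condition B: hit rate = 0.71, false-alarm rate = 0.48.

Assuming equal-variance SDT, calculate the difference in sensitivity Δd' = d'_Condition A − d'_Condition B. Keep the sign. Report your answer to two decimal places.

Condition A: z(0.60) = 0.253, z(0.39) = -0.279, d' = 0.532
Condition B: z(0.71) = 0.553, z(0.48) = -0.050, d' = 0.603
Δd' = d'_Condition A − d'_Condition B = 0.532 − 0.603 = -0.071
Condition B has the higher sensitivity.

Δd' = -0.07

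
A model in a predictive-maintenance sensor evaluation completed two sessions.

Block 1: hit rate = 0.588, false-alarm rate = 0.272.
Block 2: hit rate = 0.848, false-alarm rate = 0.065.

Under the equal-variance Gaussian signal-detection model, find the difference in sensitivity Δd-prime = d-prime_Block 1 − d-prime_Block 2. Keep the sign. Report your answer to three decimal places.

Δd-prime = -1.713

Block 1: z(0.588) = 0.2224, z(0.272) = -0.6068, d' = 0.8292
Block 2: z(0.848) = 1.0279, z(0.065) = -1.5141, d' = 2.5420
Δd' = d'_Block 1 − d'_Block 2 = 0.8292 − 2.5420 = -1.7128
Block 2 has the higher sensitivity.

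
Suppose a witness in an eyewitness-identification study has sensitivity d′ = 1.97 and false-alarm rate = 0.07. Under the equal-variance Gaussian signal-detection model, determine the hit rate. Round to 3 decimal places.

z(false-alarm rate) = z(0.07) = -1.4758
z(H) = z(FA) + d' = -1.4758 + 1.97 = 0.4942
hit rate = Φ(0.4942) = 0.6894

hit rate = 0.689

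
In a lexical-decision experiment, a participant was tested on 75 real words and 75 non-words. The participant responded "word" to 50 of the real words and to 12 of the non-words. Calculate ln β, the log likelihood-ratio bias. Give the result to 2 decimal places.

H = 50/75 = 0.6667
FA = 12/75 = 0.1600
z(H) = 0.431
z(FA) = -0.994
ln β = −½·[z(H)² − z(FA)²] = −0.5 × (0.186 − 0.988) = 0.401

ln β = 0.40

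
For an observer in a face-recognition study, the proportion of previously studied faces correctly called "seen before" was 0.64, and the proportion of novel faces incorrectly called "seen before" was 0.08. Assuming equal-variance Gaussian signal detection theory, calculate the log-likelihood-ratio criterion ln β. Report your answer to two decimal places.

ln β = 0.92

z(H) = 0.358
z(FA) = -1.405
ln β = −½·[z(H)² − z(FA)²] = −0.5 × (0.128 − 1.974) = 0.923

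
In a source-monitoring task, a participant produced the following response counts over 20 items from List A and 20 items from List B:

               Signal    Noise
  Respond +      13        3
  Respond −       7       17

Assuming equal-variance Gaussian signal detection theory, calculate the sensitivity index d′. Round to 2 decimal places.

d′ = 1.42

H = 13/20 = 0.6500
FA = 3/20 = 0.1500
z(H) = 0.3853
z(FA) = -1.0364
d' = z(H) − z(FA) = 0.3853 − (-1.0364) = 1.4217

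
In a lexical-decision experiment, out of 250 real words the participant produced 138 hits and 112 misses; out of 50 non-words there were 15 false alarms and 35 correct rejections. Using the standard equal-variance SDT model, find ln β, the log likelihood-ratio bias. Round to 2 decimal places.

H = 138/250 = 0.5520
FA = 15/50 = 0.3000
Φ⁻¹(H) = Φ⁻¹(0.5520) = 0.131
Φ⁻¹(FA) = Φ⁻¹(0.3000) = -0.524
ln β = −½·[z(H)² − z(FA)²] = −0.5 × (0.017 − 0.275) = 0.129

ln β = 0.13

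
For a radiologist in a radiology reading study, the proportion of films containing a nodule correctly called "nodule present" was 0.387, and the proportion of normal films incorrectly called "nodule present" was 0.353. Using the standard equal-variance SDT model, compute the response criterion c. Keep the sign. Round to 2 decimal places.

z(H) = z(0.387) = -0.2871
z(FA) = z(0.353) = -0.3772
c = −½·[z(H) + z(FA)] = −0.5 × (-0.2871 + (-0.3772)) = 0.33215

c = 0.33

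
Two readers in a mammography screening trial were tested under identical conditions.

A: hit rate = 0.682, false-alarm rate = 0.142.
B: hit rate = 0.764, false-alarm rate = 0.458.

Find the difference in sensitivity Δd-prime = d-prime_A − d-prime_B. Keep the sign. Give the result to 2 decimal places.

A: z(0.682) = 0.473, z(0.142) = -1.071, d' = 1.544
B: z(0.764) = 0.719, z(0.458) = -0.105, d' = 0.824
Δd' = d'_A − d'_B = 1.544 − 0.824 = 0.720
A has the higher sensitivity.

Δd-prime = 0.72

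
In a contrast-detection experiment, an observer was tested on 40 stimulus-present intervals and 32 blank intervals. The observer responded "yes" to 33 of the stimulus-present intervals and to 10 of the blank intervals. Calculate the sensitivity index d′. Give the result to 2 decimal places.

d′ = 1.42

H = 33/40 = 0.8250
FA = 10/32 = 0.3125
Φ⁻¹(H) = Φ⁻¹(0.8250) = 0.9346
Φ⁻¹(FA) = Φ⁻¹(0.3125) = -0.4888
d' = z(H) − z(FA) = 0.9346 − (-0.4888) = 1.4234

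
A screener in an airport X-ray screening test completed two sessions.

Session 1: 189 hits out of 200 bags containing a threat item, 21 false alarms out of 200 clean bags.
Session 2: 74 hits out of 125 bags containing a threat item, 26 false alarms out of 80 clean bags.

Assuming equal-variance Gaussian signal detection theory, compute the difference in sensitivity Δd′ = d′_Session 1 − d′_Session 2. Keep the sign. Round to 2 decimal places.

Session 1: z(0.9450) = 1.598, z(0.1050) = -1.254, d' = 2.852
Session 2: z(0.5920) = 0.233, z(0.3250) = -0.454, d' = 0.687
Δd' = d'_Session 1 − d'_Session 2 = 2.852 − 0.687 = 2.165
Session 1 has the higher sensitivity.

Δd′ = 2.17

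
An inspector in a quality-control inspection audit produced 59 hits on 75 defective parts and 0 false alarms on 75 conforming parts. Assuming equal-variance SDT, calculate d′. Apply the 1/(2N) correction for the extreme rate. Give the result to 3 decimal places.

The false-alarm rate is 0/75 = 0, so apply the 1/(2N) correction: FA → 1/(2·75) = 0.00667.
z(H) = z(0.78667) = 0.7949
z(FA) = z(0.00667) = -2.4746
d' = 0.7949 − (-2.4746) = 3.2695

d′ = 3.270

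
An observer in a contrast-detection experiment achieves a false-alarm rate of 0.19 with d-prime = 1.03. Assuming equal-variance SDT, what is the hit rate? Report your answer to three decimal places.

hit rate = 0.560

z(false-alarm rate) = z(0.19) = -0.8779
z(H) = z(FA) + d' = -0.8779 + 1.03 = 0.1521
hit rate = Φ(0.1521) = 0.5604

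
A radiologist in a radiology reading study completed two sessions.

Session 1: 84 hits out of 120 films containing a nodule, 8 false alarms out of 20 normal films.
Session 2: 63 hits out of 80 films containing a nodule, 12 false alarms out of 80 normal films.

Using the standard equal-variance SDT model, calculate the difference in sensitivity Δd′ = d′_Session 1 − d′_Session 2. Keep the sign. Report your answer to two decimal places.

Δd′ = -1.06

Session 1: z(0.7000) = 0.524, z(0.4000) = -0.253, d' = 0.777
Session 2: z(0.7875) = 0.798, z(0.1500) = -1.036, d' = 1.834
Δd' = d'_Session 1 − d'_Session 2 = 0.777 − 1.834 = -1.057
Session 2 has the higher sensitivity.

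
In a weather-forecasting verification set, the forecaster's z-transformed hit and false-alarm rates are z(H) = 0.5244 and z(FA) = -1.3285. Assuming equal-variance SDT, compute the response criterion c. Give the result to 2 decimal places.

c = 0.40

c = −½·[z(H) + z(FA)] = −½·(0.5244 + (-1.3285)) = 0.40205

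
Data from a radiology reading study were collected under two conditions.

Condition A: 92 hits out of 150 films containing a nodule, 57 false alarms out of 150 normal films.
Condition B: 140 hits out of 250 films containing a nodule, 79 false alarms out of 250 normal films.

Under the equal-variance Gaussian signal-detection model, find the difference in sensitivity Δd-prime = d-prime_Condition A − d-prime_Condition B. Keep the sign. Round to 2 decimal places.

Δd-prime = -0.04

Condition A: z(0.6133) = 0.288, z(0.3800) = -0.305, d' = 0.593
Condition B: z(0.5600) = 0.151, z(0.3160) = -0.479, d' = 0.630
Δd' = d'_Condition A − d'_Condition B = 0.593 − 0.630 = -0.037
Condition B has the higher sensitivity.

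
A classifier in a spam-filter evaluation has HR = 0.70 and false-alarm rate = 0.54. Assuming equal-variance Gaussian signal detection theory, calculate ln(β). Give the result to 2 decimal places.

z(0.70) = 0.524, z(0.54) = 0.100
ln β = −½·[z(H)² − z(FA)²] = −0.5 × (0.275 − 0.010) = -0.1325

ln β = -0.13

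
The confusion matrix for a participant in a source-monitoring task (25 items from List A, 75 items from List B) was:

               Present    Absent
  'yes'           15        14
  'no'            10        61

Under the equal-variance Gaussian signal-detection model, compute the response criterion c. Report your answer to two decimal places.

c = 0.32

H = 15/25 = 0.6000
FA = 14/75 = 0.1867
Φ⁻¹(H) = 0.253
Φ⁻¹(FA) = -0.890
c = −½·[z(H) + z(FA)] = −0.5 × (0.253 + (-0.890)) = 0.3185
c > 0: the participant has a conservative response bias.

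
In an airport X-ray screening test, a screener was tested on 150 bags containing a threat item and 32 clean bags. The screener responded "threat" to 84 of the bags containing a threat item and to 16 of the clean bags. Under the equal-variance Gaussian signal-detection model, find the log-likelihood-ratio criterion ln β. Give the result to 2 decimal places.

H = 84/150 = 0.5600
FA = 16/32 = 0.5000
Φ⁻¹(H) = 0.151
Φ⁻¹(FA) = 0.000
ln β = −½·[z(H)² − z(FA)²] = −0.5 × (0.023 − 0.000) = -0.0115

ln β = -0.01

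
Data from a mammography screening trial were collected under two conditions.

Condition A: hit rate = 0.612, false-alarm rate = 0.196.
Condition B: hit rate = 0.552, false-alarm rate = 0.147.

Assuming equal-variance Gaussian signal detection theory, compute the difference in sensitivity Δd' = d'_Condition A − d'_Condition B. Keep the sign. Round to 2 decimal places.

Condition A: z(0.612) = 0.285, z(0.196) = -0.856, d' = 1.141
Condition B: z(0.552) = 0.131, z(0.147) = -1.049, d' = 1.180
Δd' = d'_Condition A − d'_Condition B = 1.141 − 1.180 = -0.039
Condition B has the higher sensitivity.

Δd' = -0.04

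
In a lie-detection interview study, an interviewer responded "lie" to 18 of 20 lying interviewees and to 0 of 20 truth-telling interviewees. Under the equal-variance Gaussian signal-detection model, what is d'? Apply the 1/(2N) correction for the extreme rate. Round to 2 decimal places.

d' = 3.24

The false-alarm rate is 0/20 = 0, so apply the 1/(2N) correction: FA → 1/(2·20) = 0.02500.
z(H) = z(0.90000) = 1.282
z(FA) = z(0.02500) = -1.960
d' = 1.282 − (-1.960) = 3.242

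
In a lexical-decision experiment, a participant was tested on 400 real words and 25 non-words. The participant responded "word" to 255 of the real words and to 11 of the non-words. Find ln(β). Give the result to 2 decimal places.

ln β = -0.05

H = 255/400 = 0.6375
FA = 11/25 = 0.4400
z(H) = z(0.6375) = 0.352
z(FA) = z(0.4400) = -0.151
ln β = −½·[z(H)² − z(FA)²] = −0.5 × (0.124 − 0.023) = -0.0505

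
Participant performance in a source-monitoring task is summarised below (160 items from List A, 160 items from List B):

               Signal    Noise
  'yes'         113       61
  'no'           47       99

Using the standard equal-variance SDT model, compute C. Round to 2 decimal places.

H = 113/160 = 0.7063
FA = 61/160 = 0.3812
Φ⁻¹(H) = Φ⁻¹(0.7063) = 0.5426
Φ⁻¹(FA) = Φ⁻¹(0.3812) = -0.3023
c = −½·[z(H) + z(FA)] = −0.5 × (0.5426 + (-0.3023)) = -0.12015

C = -0.12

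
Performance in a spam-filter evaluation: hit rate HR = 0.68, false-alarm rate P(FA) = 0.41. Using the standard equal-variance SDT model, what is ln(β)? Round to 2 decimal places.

z(0.68) = 0.468, z(0.41) = -0.228
ln β = −½·[z(H)² − z(FA)²] = −0.5 × (0.219 − 0.052) = -0.0835

ln β = -0.08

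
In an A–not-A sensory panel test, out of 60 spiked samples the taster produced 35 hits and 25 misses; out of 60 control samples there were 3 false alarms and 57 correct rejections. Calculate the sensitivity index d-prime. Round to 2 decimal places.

H = 35/60 = 0.5833
FA = 3/60 = 0.0500
Φ⁻¹(0.5833) = 0.210, Φ⁻¹(0.0500) = -1.645
d' = z(H) − z(FA) = 0.210 − (-1.645) = 1.855

d-prime = 1.86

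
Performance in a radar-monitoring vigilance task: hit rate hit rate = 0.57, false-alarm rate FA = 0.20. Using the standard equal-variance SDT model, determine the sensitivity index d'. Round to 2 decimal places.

z(H) = z(0.57) = 0.1764
z(FA) = z(0.20) = -0.8416
d' = z(H) − z(FA) = 0.1764 − (-0.8416) = 1.0180

d' = 1.02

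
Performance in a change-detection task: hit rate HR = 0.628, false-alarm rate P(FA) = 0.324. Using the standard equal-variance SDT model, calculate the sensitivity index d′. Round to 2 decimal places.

d′ = 0.78

z(H) = z(0.628) = 0.3266
z(FA) = z(0.324) = -0.4565
d' = z(H) − z(FA) = 0.3266 − (-0.4565) = 0.7831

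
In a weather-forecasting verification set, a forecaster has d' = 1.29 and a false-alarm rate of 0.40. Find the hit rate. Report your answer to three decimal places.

z(false-alarm rate) = z(0.40) = -0.2533
z(H) = z(FA) + d' = -0.2533 + 1.29 = 1.0367
hit rate = Φ(1.0367) = 0.8501

hit rate = 0.850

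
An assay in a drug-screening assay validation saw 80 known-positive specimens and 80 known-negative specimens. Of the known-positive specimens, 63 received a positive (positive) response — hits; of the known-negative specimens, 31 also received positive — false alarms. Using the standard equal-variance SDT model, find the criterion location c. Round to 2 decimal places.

H = 63/80 = 0.7875
FA = 31/80 = 0.3875
z(H) = 0.7978
z(FA) = -0.2858
c = −½·[z(H) + z(FA)] = −0.5 × (0.7978 + (-0.2858)) = -0.2560

c = -0.26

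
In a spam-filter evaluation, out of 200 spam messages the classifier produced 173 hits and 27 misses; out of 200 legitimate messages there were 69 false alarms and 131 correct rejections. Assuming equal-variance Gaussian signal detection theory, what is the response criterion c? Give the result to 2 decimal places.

H = 173/200 = 0.8650
FA = 69/200 = 0.3450
z(H) = z(0.8650) = 1.1031
z(FA) = z(0.3450) = -0.3989
c = −½·[z(H) + z(FA)] = −0.5 × (1.1031 + (-0.3989)) = -0.3521
c < 0: the classifier has a liberal response bias.

c = -0.35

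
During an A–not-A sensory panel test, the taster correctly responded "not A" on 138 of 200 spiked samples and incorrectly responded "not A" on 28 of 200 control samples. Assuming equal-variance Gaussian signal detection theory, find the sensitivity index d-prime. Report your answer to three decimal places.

d-prime = 1.576

H = 138/200 = 0.6900
FA = 28/200 = 0.1400
Φ⁻¹(0.6900) = 0.4959, Φ⁻¹(0.1400) = -1.0803
d' = z(H) − z(FA) = 0.4959 − (-1.0803) = 1.5762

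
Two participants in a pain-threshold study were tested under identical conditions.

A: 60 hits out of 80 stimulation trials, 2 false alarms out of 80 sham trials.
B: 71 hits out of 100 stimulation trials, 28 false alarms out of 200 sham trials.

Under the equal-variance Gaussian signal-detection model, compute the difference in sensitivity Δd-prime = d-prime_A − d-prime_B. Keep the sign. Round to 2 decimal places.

A: z(0.7500) = 0.674, z(0.0250) = -1.960, d' = 2.634
B: z(0.7100) = 0.553, z(0.1400) = -1.080, d' = 1.633
Δd' = d'_A − d'_B = 2.634 − 1.633 = 1.001
A has the higher sensitivity.

Δd-prime = 1.00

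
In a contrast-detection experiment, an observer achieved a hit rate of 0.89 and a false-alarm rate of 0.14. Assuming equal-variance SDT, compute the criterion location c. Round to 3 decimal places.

c = -0.073

z(0.89) = 1.2265, z(0.14) = -1.0803
c = −½·[z(H) + z(FA)] = −0.5 × (1.2265 + (-1.0803)) = -0.0731
c < 0: the observer has a liberal response bias.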